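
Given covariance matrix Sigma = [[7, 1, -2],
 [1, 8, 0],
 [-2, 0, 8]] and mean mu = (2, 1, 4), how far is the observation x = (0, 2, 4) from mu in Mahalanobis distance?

Step 1 — centre the observation: (x - mu) = (-2, 1, 0).

Step 2 — invert Sigma (cofactor / det for 3×3, or solve directly):
  Sigma^{-1} = [[0.1569, -0.0196, 0.0392],
 [-0.0196, 0.1275, -0.0049],
 [0.0392, -0.0049, 0.1348]].

Step 3 — form the quadratic (x - mu)^T · Sigma^{-1} · (x - mu):
  Sigma^{-1} · (x - mu) = (-0.3333, 0.1667, -0.0833).
  (x - mu)^T · [Sigma^{-1} · (x - mu)] = (-2)·(-0.3333) + (1)·(0.1667) + (0)·(-0.0833) = 0.8333.

Step 4 — take square root: d = √(0.8333) ≈ 0.9129.

d(x, mu) = √(0.8333) ≈ 0.9129


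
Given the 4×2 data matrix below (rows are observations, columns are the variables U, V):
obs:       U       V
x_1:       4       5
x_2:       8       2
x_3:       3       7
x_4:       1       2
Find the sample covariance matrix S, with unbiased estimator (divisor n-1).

Step 1 — column means:
  mean(U) = (4 + 8 + 3 + 1) / 4 = 16/4 = 4
  mean(V) = (5 + 2 + 7 + 2) / 4 = 16/4 = 4

Step 2 — sample covariance S[i,j] = (1/(n-1)) · Σ_k (x_{k,i} - mean_i) · (x_{k,j} - mean_j), with n-1 = 3.
  S[U,U] = ((0)·(0) + (4)·(4) + (-1)·(-1) + (-3)·(-3)) / 3 = 26/3 = 8.6667
  S[U,V] = ((0)·(1) + (4)·(-2) + (-1)·(3) + (-3)·(-2)) / 3 = -5/3 = -1.6667
  S[V,V] = ((1)·(1) + (-2)·(-2) + (3)·(3) + (-2)·(-2)) / 3 = 18/3 = 6

S is symmetric (S[j,i] = S[i,j]). Assembling:

S = [[8.6667, -1.6667],
 [-1.6667, 6]]


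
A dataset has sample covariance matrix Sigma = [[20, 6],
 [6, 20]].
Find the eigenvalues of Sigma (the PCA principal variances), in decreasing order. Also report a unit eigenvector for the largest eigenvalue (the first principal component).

Step 1 — characteristic polynomial of 2×2 Sigma:
  det(Sigma - λI) = λ² - trace · λ + det = 0.
  trace = 20 + 20 = 40, det = 20·20 - (6)² = 364.
Step 2 — discriminant:
  Δ = trace² - 4·det = 1600 - 1456 = 144.
Step 3 — eigenvalues:
  λ = (trace ± √Δ)/2 = (40 ± 12)/2,
  λ_1 = 26,  λ_2 = 14.

Step 4 — unit eigenvector for λ_1: solve (Sigma - λ_1 I)v = 0. First row:
  (20 - 26)·v_x + (6)·v_y = 0, i.e. (-6)·v_x + (6)·v_y = 0,
  so v ∝ (b, λ_1 - a) = (6, 6) = u.
  ||u|| = √((6)² + (6)²) = √(72) ≈ 8.4853,
  v_1 = u/||u|| ≈ (0.7071, 0.7071) (||v_1|| = 1).

λ_1 = 26,  λ_2 = 14;  v_1 ≈ (0.7071, 0.7071)


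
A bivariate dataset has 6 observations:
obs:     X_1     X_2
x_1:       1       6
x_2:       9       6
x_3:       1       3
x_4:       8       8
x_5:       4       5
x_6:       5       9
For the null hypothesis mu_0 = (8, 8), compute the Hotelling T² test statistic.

Step 1 — sample mean vector:
  mean(X_1) = (1 + 9 + 1 + 8 + 4 + 5) / 6 = 28/6 = 4.6667
  mean(X_2) = (6 + 6 + 3 + 8 + 5 + 9) / 6 = 37/6 = 6.1667
  x̄ = (4.6667, 6.1667),  deviation x̄ - mu_0 = (4.6667, 6.1667) - (8, 8) = (-3.3333, -1.8333).

Step 2 — sample covariance matrix, S[i,j] = (1/(n-1)) · Σ_k (x_{k,i} - mean_i) · (x_{k,j} - mean_j), divisor n-1 = 5:
  S[X_1,X_1] = ((-3.6667)·(-3.6667) + (4.3333)·(4.3333) + (-3.6667)·(-3.6667) + (3.3333)·(3.3333) + (-0.6667)·(-0.6667) + (0.3333)·(0.3333)) / 5 = 57.3333/5 = 11.4667
  S[X_1,X_2] = ((-3.6667)·(-0.1667) + (4.3333)·(-0.1667) + (-3.6667)·(-3.1667) + (3.3333)·(1.8333) + (-0.6667)·(-1.1667) + (0.3333)·(2.8333)) / 5 = 19.3333/5 = 3.8667
  S[X_2,X_2] = ((-0.1667)·(-0.1667) + (-0.1667)·(-0.1667) + (-3.1667)·(-3.1667) + (1.8333)·(1.8333) + (-1.1667)·(-1.1667) + (2.8333)·(2.8333)) / 5 = 22.8333/5 = 4.5667
  S = [[11.4667, 3.8667],
 [3.8667, 4.5667]].

Step 3 — invert S. det(S) = 11.4667·4.5667 - (3.8667)² = 37.4133.
  S^{-1} = (1/det) · [[d, -b], [-b, a]] = [[0.1221, -0.1033],
 [-0.1033, 0.3065]].

Step 4 — quadratic form (x̄ - mu_0)^T · S^{-1} · (x̄ - mu_0):
  S^{-1} · (x̄ - mu_0) = (-0.2174, -0.2174),
  (x̄ - mu_0)^T · [...] = (-3.3333)·(-0.2174) + (-1.8333)·(-0.2174) = 1.1232.

Step 5 — scale by n: T² = 6 · 1.1232 = 6.7391.

T² ≈ 6.7391


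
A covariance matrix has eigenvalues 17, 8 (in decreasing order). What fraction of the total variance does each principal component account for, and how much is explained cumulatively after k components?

Step 1 — total variance = trace(Sigma) = Σ λ_i = 17 + 8 = 25.

Step 2 — fraction explained by component i = λ_i / Σ λ:
  PC1: 17/25 = 0.68
  PC2: 8/25 = 0.32

Step 3 — cumulative fraction after k components = (λ_1 + ... + λ_k) / Σ λ:
  k = 1: 17/25 = 0.68
  k = 2: (17 + 8)/25 = 25/25 = 1

Summary (fraction, with percent):

explained: PC1 0.68 (68%), PC2 0.32 (32%);  cumulative: 0.68, 1


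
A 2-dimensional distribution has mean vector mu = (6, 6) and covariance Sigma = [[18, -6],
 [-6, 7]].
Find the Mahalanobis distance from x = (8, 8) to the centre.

Step 1 — centre the observation: (x - mu) = (2, 2).

Step 2 — invert Sigma. det(Sigma) = 18·7 - (-6)² = 90.
  Sigma^{-1} = (1/det) · [[d, -b], [-b, a]] = [[0.0778, 0.0667],
 [0.0667, 0.2]].

Step 3 — form the quadratic (x - mu)^T · Sigma^{-1} · (x - mu):
  Sigma^{-1} · (x - mu) = (0.2889, 0.5333).
  (x - mu)^T · [Sigma^{-1} · (x - mu)] = (2)·(0.2889) + (2)·(0.5333) = 1.6444.

Step 4 — take square root: d = √(1.6444) ≈ 1.2824.

d(x, mu) = √(1.6444) ≈ 1.2824


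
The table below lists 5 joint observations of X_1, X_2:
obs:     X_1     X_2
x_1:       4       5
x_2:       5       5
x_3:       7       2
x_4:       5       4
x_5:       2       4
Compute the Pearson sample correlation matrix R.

Step 1 — column means:
  mean(X_1) = (4 + 5 + 7 + 5 + 2) / 5 = 23/5 = 4.6
  mean(X_2) = (5 + 5 + 2 + 4 + 4) / 5 = 20/5 = 4

Step 2 — sample variances and covariances s[i,j] = (1/(n-1)) · Σ_k (x_{k,i} - mean_i) · (x_{k,j} - mean_j), with n-1 = 4:
  s[X_1,X_1] = ((-0.6)·(-0.6) + (0.4)·(0.4) + (2.4)·(2.4) + (0.4)·(0.4) + (-2.6)·(-2.6)) / 4 = 13.2/4 = 3.3
  s[X_1,X_2] = ((-0.6)·(1) + (0.4)·(1) + (2.4)·(-2) + (0.4)·(0) + (-2.6)·(0)) / 4 = -5/4 = -1.25
  s[X_2,X_2] = ((1)·(1) + (1)·(1) + (-2)·(-2) + (0)·(0) + (0)·(0)) / 4 = 6/4 = 1.5
  Sample standard deviations s_i = √(s[i,i]):
  s(X_1) = √(3.3) = 1.8166
  s(X_2) = √(1.5) = 1.2247

Step 3 — r_{ij} = s_{ij} / (s_i · s_j):
  r[X_1,X_1] = 1 (diagonal).
  r[X_1,X_2] = -1.25 / (1.8166 · 1.2247) = -1.25 / 2.2249 = -0.5618
  r[X_2,X_2] = 1 (diagonal).

R is symmetric with unit diagonal. Assembling:

R = [[1, -0.5618],
 [-0.5618, 1]]


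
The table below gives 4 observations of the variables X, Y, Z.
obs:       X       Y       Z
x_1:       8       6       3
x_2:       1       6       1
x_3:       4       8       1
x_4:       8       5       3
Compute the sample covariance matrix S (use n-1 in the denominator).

Step 1 — column means:
  mean(X) = (8 + 1 + 4 + 8) / 4 = 21/4 = 5.25
  mean(Y) = (6 + 6 + 8 + 5) / 4 = 25/4 = 6.25
  mean(Z) = (3 + 1 + 1 + 3) / 4 = 8/4 = 2

Step 2 — sample covariance S[i,j] = (1/(n-1)) · Σ_k (x_{k,i} - mean_i) · (x_{k,j} - mean_j), with n-1 = 3.
  S[X,X] = ((2.75)·(2.75) + (-4.25)·(-4.25) + (-1.25)·(-1.25) + (2.75)·(2.75)) / 3 = 34.75/3 = 11.5833
  S[X,Y] = ((2.75)·(-0.25) + (-4.25)·(-0.25) + (-1.25)·(1.75) + (2.75)·(-1.25)) / 3 = -5.25/3 = -1.75
  S[X,Z] = ((2.75)·(1) + (-4.25)·(-1) + (-1.25)·(-1) + (2.75)·(1)) / 3 = 11/3 = 3.6667
  S[Y,Y] = ((-0.25)·(-0.25) + (-0.25)·(-0.25) + (1.75)·(1.75) + (-1.25)·(-1.25)) / 3 = 4.75/3 = 1.5833
  S[Y,Z] = ((-0.25)·(1) + (-0.25)·(-1) + (1.75)·(-1) + (-1.25)·(1)) / 3 = -3/3 = -1
  S[Z,Z] = ((1)·(1) + (-1)·(-1) + (-1)·(-1) + (1)·(1)) / 3 = 4/3 = 1.3333

S is symmetric (S[j,i] = S[i,j]). Assembling:

S = [[11.5833, -1.75, 3.6667],
 [-1.75, 1.5833, -1],
 [3.6667, -1, 1.3333]]


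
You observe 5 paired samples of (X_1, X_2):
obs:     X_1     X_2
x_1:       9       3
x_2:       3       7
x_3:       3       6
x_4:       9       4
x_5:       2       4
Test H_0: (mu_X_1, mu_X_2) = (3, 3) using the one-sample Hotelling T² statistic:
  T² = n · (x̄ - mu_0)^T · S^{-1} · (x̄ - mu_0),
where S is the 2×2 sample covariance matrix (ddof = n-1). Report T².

Step 1 — sample mean vector:
  mean(X_1) = (9 + 3 + 3 + 9 + 2) / 5 = 26/5 = 5.2
  mean(X_2) = (3 + 7 + 6 + 4 + 4) / 5 = 24/5 = 4.8
  x̄ = (5.2, 4.8),  deviation x̄ - mu_0 = (5.2, 4.8) - (3, 3) = (2.2, 1.8).

Step 2 — sample covariance matrix, S[i,j] = (1/(n-1)) · Σ_k (x_{k,i} - mean_i) · (x_{k,j} - mean_j), divisor n-1 = 4:
  S[X_1,X_1] = ((3.8)·(3.8) + (-2.2)·(-2.2) + (-2.2)·(-2.2) + (3.8)·(3.8) + (-3.2)·(-3.2)) / 4 = 48.8/4 = 12.2
  S[X_1,X_2] = ((3.8)·(-1.8) + (-2.2)·(2.2) + (-2.2)·(1.2) + (3.8)·(-0.8) + (-3.2)·(-0.8)) / 4 = -14.8/4 = -3.7
  S[X_2,X_2] = ((-1.8)·(-1.8) + (2.2)·(2.2) + (1.2)·(1.2) + (-0.8)·(-0.8) + (-0.8)·(-0.8)) / 4 = 10.8/4 = 2.7
  S = [[12.2, -3.7],
 [-3.7, 2.7]].

Step 3 — invert S. det(S) = 12.2·2.7 - (-3.7)² = 19.25.
  S^{-1} = (1/det) · [[d, -b], [-b, a]] = [[0.1403, 0.1922],
 [0.1922, 0.6338]].

Step 4 — quadratic form (x̄ - mu_0)^T · S^{-1} · (x̄ - mu_0):
  S^{-1} · (x̄ - mu_0) = (0.6545, 1.5636),
  (x̄ - mu_0)^T · [...] = (2.2)·(0.6545) + (1.8)·(1.5636) = 4.2545.

Step 5 — scale by n: T² = 5 · 4.2545 = 21.2727.

T² ≈ 21.2727


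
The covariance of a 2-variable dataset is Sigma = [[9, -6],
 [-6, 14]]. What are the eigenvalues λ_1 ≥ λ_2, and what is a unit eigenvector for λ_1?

Step 1 — characteristic polynomial of 2×2 Sigma:
  det(Sigma - λI) = λ² - trace · λ + det = 0.
  trace = 9 + 14 = 23, det = 9·14 - (-6)² = 90.
Step 2 — discriminant:
  Δ = trace² - 4·det = 529 - 360 = 169.
Step 3 — eigenvalues:
  λ = (trace ± √Δ)/2 = (23 ± 13)/2,
  λ_1 = 18,  λ_2 = 5.

Step 4 — unit eigenvector for λ_1: solve (Sigma - λ_1 I)v = 0. First row:
  (9 - 18)·v_x + (-6)·v_y = 0, i.e. (-9)·v_x + (-6)·v_y = 0,
  so v ∝ (b, λ_1 - a) = (-6, 9); multiply by -1 so the first entry is positive: u = (6, -9).
  ||u|| = √((6)² + (-9)²) = √(117) ≈ 10.8167,
  v_1 = u/||u|| ≈ (0.5547, -0.8321) (||v_1|| = 1).

λ_1 = 18,  λ_2 = 5;  v_1 ≈ (0.5547, -0.8321)


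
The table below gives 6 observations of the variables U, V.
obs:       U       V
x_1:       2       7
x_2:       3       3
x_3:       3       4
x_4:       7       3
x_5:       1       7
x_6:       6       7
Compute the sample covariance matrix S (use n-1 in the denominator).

Step 1 — column means:
  mean(U) = (2 + 3 + 3 + 7 + 1 + 6) / 6 = 22/6 = 3.6667
  mean(V) = (7 + 3 + 4 + 3 + 7 + 7) / 6 = 31/6 = 5.1667

Step 2 — sample covariance S[i,j] = (1/(n-1)) · Σ_k (x_{k,i} - mean_i) · (x_{k,j} - mean_j), with n-1 = 5.
  S[U,U] = ((-1.6667)·(-1.6667) + (-0.6667)·(-0.6667) + (-0.6667)·(-0.6667) + (3.3333)·(3.3333) + (-2.6667)·(-2.6667) + (2.3333)·(2.3333)) / 5 = 27.3333/5 = 5.4667
  S[U,V] = ((-1.6667)·(1.8333) + (-0.6667)·(-2.1667) + (-0.6667)·(-1.1667) + (3.3333)·(-2.1667) + (-2.6667)·(1.8333) + (2.3333)·(1.8333)) / 5 = -8.6667/5 = -1.7333
  S[V,V] = ((1.8333)·(1.8333) + (-2.1667)·(-2.1667) + (-1.1667)·(-1.1667) + (-2.1667)·(-2.1667) + (1.8333)·(1.8333) + (1.8333)·(1.8333)) / 5 = 20.8333/5 = 4.1667

S is symmetric (S[j,i] = S[i,j]). Assembling:

S = [[5.4667, -1.7333],
 [-1.7333, 4.1667]]


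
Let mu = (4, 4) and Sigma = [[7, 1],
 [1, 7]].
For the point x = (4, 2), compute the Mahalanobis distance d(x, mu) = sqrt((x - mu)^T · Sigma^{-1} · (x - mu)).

Step 1 — centre the observation: (x - mu) = (0, -2).

Step 2 — invert Sigma. det(Sigma) = 7·7 - (1)² = 48.
  Sigma^{-1} = (1/det) · [[d, -b], [-b, a]] = [[0.1458, -0.0208],
 [-0.0208, 0.1458]].

Step 3 — form the quadratic (x - mu)^T · Sigma^{-1} · (x - mu):
  Sigma^{-1} · (x - mu) = (0.0417, -0.2917).
  (x - mu)^T · [Sigma^{-1} · (x - mu)] = (0)·(0.0417) + (-2)·(-0.2917) = 0.5833.

Step 4 — take square root: d = √(0.5833) ≈ 0.7638.

d(x, mu) = √(0.5833) ≈ 0.7638


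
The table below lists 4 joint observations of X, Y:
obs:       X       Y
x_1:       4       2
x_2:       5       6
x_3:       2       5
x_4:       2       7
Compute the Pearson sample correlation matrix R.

Step 1 — column means:
  mean(X) = (4 + 5 + 2 + 2) / 4 = 13/4 = 3.25
  mean(Y) = (2 + 6 + 5 + 7) / 4 = 20/4 = 5

Step 2 — sample variances and covariances s[i,j] = (1/(n-1)) · Σ_k (x_{k,i} - mean_i) · (x_{k,j} - mean_j), with n-1 = 3:
  s[X,X] = ((0.75)·(0.75) + (1.75)·(1.75) + (-1.25)·(-1.25) + (-1.25)·(-1.25)) / 3 = 6.75/3 = 2.25
  s[X,Y] = ((0.75)·(-3) + (1.75)·(1) + (-1.25)·(0) + (-1.25)·(2)) / 3 = -3/3 = -1
  s[Y,Y] = ((-3)·(-3) + (1)·(1) + (0)·(0) + (2)·(2)) / 3 = 14/3 = 4.6667
  Sample standard deviations s_i = √(s[i,i]):
  s(X) = √(2.25) = 1.5
  s(Y) = √(4.6667) = 2.1602

Step 3 — r_{ij} = s_{ij} / (s_i · s_j):
  r[X,X] = 1 (diagonal).
  r[X,Y] = -1 / (1.5 · 2.1602) = -1 / 3.2404 = -0.3086
  r[Y,Y] = 1 (diagonal).

R is symmetric with unit diagonal. Assembling:

R = [[1, -0.3086],
 [-0.3086, 1]]


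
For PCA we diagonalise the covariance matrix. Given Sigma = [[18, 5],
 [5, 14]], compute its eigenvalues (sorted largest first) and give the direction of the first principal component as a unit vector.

Step 1 — characteristic polynomial of 2×2 Sigma:
  det(Sigma - λI) = λ² - trace · λ + det = 0.
  trace = 18 + 14 = 32, det = 18·14 - (5)² = 227.
Step 2 — discriminant:
  Δ = trace² - 4·det = 1024 - 908 = 116.
Step 3 — eigenvalues:
  λ = (trace ± √Δ)/2 = (32 ± 10.7703)/2,
  λ_1 = 21.3852,  λ_2 = 10.6148.

Step 4 — unit eigenvector for λ_1: solve (Sigma - λ_1 I)v = 0. First row:
  (18 - 21.3852)·v_x + (5)·v_y = 0, i.e. (-3.3852)·v_x + (5)·v_y = 0,
  so v ∝ (b, λ_1 - a) = (5, 3.3852) = u.
  ||u|| = √((5)² + (3.3852)²) = √(36.4593) ≈ 6.0382,
  v_1 = u/||u|| ≈ (0.8281, 0.5606) (||v_1|| = 1).

λ_1 = 21.3852,  λ_2 = 10.6148;  v_1 ≈ (0.8281, 0.5606)


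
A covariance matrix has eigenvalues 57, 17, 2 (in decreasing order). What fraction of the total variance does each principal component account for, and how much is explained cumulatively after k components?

Step 1 — total variance = trace(Sigma) = Σ λ_i = 57 + 17 + 2 = 76.

Step 2 — fraction explained by component i = λ_i / Σ λ:
  PC1: 57/76 = 0.75
  PC2: 17/76 = 0.2237
  PC3: 2/76 = 0.0263

Step 3 — cumulative fraction after k components = (λ_1 + ... + λ_k) / Σ λ:
  k = 1: 57/76 = 0.75
  k = 2: (57 + 17)/76 = 74/76 = 0.9737
  k = 3: (57 + 17 + 2)/76 = 76/76 = 1

Summary (fraction, with percent):

explained: PC1 0.75 (75%), PC2 0.2237 (22.37%), PC3 0.0263 (2.63%);  cumulative: 0.75, 0.9737, 1


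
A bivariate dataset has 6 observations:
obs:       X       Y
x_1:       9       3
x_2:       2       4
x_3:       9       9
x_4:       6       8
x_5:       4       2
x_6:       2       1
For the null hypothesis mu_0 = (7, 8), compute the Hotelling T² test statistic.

Step 1 — sample mean vector:
  mean(X) = (9 + 2 + 9 + 6 + 4 + 2) / 6 = 32/6 = 5.3333
  mean(Y) = (3 + 4 + 9 + 8 + 2 + 1) / 6 = 27/6 = 4.5
  x̄ = (5.3333, 4.5),  deviation x̄ - mu_0 = (5.3333, 4.5) - (7, 8) = (-1.6667, -3.5).

Step 2 — sample covariance matrix, S[i,j] = (1/(n-1)) · Σ_k (x_{k,i} - mean_i) · (x_{k,j} - mean_j), divisor n-1 = 5:
  S[X,X] = ((3.6667)·(3.6667) + (-3.3333)·(-3.3333) + (3.6667)·(3.6667) + (0.6667)·(0.6667) + (-1.3333)·(-1.3333) + (-3.3333)·(-3.3333)) / 5 = 51.3333/5 = 10.2667
  S[X,Y] = ((3.6667)·(-1.5) + (-3.3333)·(-0.5) + (3.6667)·(4.5) + (0.6667)·(3.5) + (-1.3333)·(-2.5) + (-3.3333)·(-3.5)) / 5 = 30/5 = 6
  S[Y,Y] = ((-1.5)·(-1.5) + (-0.5)·(-0.5) + (4.5)·(4.5) + (3.5)·(3.5) + (-2.5)·(-2.5) + (-3.5)·(-3.5)) / 5 = 53.5/5 = 10.7
  S = [[10.2667, 6],
 [6, 10.7]].

Step 3 — invert S. det(S) = 10.2667·10.7 - (6)² = 73.8533.
  S^{-1} = (1/det) · [[d, -b], [-b, a]] = [[0.1449, -0.0812],
 [-0.0812, 0.139]].

Step 4 — quadratic form (x̄ - mu_0)^T · S^{-1} · (x̄ - mu_0):
  S^{-1} · (x̄ - mu_0) = (0.0429, -0.3511),
  (x̄ - mu_0)^T · [...] = (-1.6667)·(0.0429) + (-3.5)·(-0.3511) = 1.1575.

Step 5 — scale by n: T² = 6 · 1.1575 = 6.9453.

T² ≈ 6.9453


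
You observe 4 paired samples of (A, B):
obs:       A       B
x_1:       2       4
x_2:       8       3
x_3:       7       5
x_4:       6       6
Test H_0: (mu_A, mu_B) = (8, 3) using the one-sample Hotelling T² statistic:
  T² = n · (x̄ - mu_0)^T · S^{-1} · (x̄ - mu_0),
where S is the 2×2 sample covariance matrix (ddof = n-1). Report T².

Step 1 — sample mean vector:
  mean(A) = (2 + 8 + 7 + 6) / 4 = 23/4 = 5.75
  mean(B) = (4 + 3 + 5 + 6) / 4 = 18/4 = 4.5
  x̄ = (5.75, 4.5),  deviation x̄ - mu_0 = (5.75, 4.5) - (8, 3) = (-2.25, 1.5).

Step 2 — sample covariance matrix, S[i,j] = (1/(n-1)) · Σ_k (x_{k,i} - mean_i) · (x_{k,j} - mean_j), divisor n-1 = 3:
  S[A,A] = ((-3.75)·(-3.75) + (2.25)·(2.25) + (1.25)·(1.25) + (0.25)·(0.25)) / 3 = 20.75/3 = 6.9167
  S[A,B] = ((-3.75)·(-0.5) + (2.25)·(-1.5) + (1.25)·(0.5) + (0.25)·(1.5)) / 3 = -0.5/3 = -0.1667
  S[B,B] = ((-0.5)·(-0.5) + (-1.5)·(-1.5) + (0.5)·(0.5) + (1.5)·(1.5)) / 3 = 5/3 = 1.6667
  S = [[6.9167, -0.1667],
 [-0.1667, 1.6667]].

Step 3 — invert S. det(S) = 6.9167·1.6667 - (-0.1667)² = 11.5.
  S^{-1} = (1/det) · [[d, -b], [-b, a]] = [[0.1449, 0.0145],
 [0.0145, 0.6014]].

Step 4 — quadratic form (x̄ - mu_0)^T · S^{-1} · (x̄ - mu_0):
  S^{-1} · (x̄ - mu_0) = (-0.3043, 0.8696),
  (x̄ - mu_0)^T · [...] = (-2.25)·(-0.3043) + (1.5)·(0.8696) = 1.9891.

Step 5 — scale by n: T² = 4 · 1.9891 = 7.9565.

T² ≈ 7.9565


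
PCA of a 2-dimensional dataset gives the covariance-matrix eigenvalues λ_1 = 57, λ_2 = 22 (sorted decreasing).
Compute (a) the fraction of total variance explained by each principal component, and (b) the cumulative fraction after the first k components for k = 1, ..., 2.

Step 1 — total variance = trace(Sigma) = Σ λ_i = 57 + 22 = 79.

Step 2 — fraction explained by component i = λ_i / Σ λ:
  PC1: 57/79 = 0.7215
  PC2: 22/79 = 0.2785

Step 3 — cumulative fraction after k components = (λ_1 + ... + λ_k) / Σ λ:
  k = 1: 57/79 = 0.7215
  k = 2: (57 + 22)/79 = 79/79 = 1

Summary (fraction, with percent):

explained: PC1 0.7215 (72.15%), PC2 0.2785 (27.85%);  cumulative: 0.7215, 1


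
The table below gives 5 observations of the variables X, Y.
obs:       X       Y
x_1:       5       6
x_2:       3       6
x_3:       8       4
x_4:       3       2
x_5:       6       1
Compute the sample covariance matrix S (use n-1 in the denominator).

Step 1 — column means:
  mean(X) = (5 + 3 + 8 + 3 + 6) / 5 = 25/5 = 5
  mean(Y) = (6 + 6 + 4 + 2 + 1) / 5 = 19/5 = 3.8

Step 2 — sample covariance S[i,j] = (1/(n-1)) · Σ_k (x_{k,i} - mean_i) · (x_{k,j} - mean_j), with n-1 = 4.
  S[X,X] = ((0)·(0) + (-2)·(-2) + (3)·(3) + (-2)·(-2) + (1)·(1)) / 4 = 18/4 = 4.5
  S[X,Y] = ((0)·(2.2) + (-2)·(2.2) + (3)·(0.2) + (-2)·(-1.8) + (1)·(-2.8)) / 4 = -3/4 = -0.75
  S[Y,Y] = ((2.2)·(2.2) + (2.2)·(2.2) + (0.2)·(0.2) + (-1.8)·(-1.8) + (-2.8)·(-2.8)) / 4 = 20.8/4 = 5.2

S is symmetric (S[j,i] = S[i,j]). Assembling:

S = [[4.5, -0.75],
 [-0.75, 5.2]]


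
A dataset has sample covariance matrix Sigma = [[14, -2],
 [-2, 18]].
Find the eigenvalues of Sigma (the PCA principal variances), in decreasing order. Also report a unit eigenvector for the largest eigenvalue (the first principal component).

Step 1 — characteristic polynomial of 2×2 Sigma:
  det(Sigma - λI) = λ² - trace · λ + det = 0.
  trace = 14 + 18 = 32, det = 14·18 - (-2)² = 248.
Step 2 — discriminant:
  Δ = trace² - 4·det = 1024 - 992 = 32.
Step 3 — eigenvalues:
  λ = (trace ± √Δ)/2 = (32 ± 5.6569)/2,
  λ_1 = 18.8284,  λ_2 = 13.1716.

Step 4 — unit eigenvector for λ_1: solve (Sigma - λ_1 I)v = 0. First row:
  (14 - 18.8284)·v_x + (-2)·v_y = 0, i.e. (-4.8284)·v_x + (-2)·v_y = 0,
  so v ∝ (b, λ_1 - a) = (-2, 4.8284); multiply by -1 so the first entry is positive: u = (2, -4.8284).
  ||u|| = √((2)² + (-4.8284)²) = √(27.3137) ≈ 5.2263,
  v_1 = u/||u|| ≈ (0.3827, -0.9239) (||v_1|| = 1).

λ_1 = 18.8284,  λ_2 = 13.1716;  v_1 ≈ (0.3827, -0.9239)


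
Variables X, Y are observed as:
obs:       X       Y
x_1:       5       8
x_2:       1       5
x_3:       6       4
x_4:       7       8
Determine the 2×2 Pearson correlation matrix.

Step 1 — column means:
  mean(X) = (5 + 1 + 6 + 7) / 4 = 19/4 = 4.75
  mean(Y) = (8 + 5 + 4 + 8) / 4 = 25/4 = 6.25

Step 2 — sample variances and covariances s[i,j] = (1/(n-1)) · Σ_k (x_{k,i} - mean_i) · (x_{k,j} - mean_j), with n-1 = 3:
  s[X,X] = ((0.25)·(0.25) + (-3.75)·(-3.75) + (1.25)·(1.25) + (2.25)·(2.25)) / 3 = 20.75/3 = 6.9167
  s[X,Y] = ((0.25)·(1.75) + (-3.75)·(-1.25) + (1.25)·(-2.25) + (2.25)·(1.75)) / 3 = 6.25/3 = 2.0833
  s[Y,Y] = ((1.75)·(1.75) + (-1.25)·(-1.25) + (-2.25)·(-2.25) + (1.75)·(1.75)) / 3 = 12.75/3 = 4.25
  Sample standard deviations s_i = √(s[i,i]):
  s(X) = √(6.9167) = 2.63
  s(Y) = √(4.25) = 2.0616

Step 3 — r_{ij} = s_{ij} / (s_i · s_j):
  r[X,X] = 1 (diagonal).
  r[X,Y] = 2.0833 / (2.63 · 2.0616) = 2.0833 / 5.4218 = 0.3843
  r[Y,Y] = 1 (diagonal).

R is symmetric with unit diagonal. Assembling:

R = [[1, 0.3843],
 [0.3843, 1]]


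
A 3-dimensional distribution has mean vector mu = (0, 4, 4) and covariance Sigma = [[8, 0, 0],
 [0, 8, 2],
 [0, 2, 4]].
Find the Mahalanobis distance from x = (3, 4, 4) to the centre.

Step 1 — centre the observation: (x - mu) = (3, 0, 0).

Step 2 — invert Sigma (cofactor / det for 3×3, or solve directly):
  Sigma^{-1} = [[0.125, 0, 0],
 [0, 0.1429, -0.0714],
 [0, -0.0714, 0.2857]].

Step 3 — form the quadratic (x - mu)^T · Sigma^{-1} · (x - mu):
  Sigma^{-1} · (x - mu) = (0.375, 0, 0).
  (x - mu)^T · [Sigma^{-1} · (x - mu)] = (3)·(0.375) + (0)·(0) + (0)·(0) = 1.125.

Step 4 — take square root: d = √(1.125) ≈ 1.0607.

d(x, mu) = √(1.125) ≈ 1.0607


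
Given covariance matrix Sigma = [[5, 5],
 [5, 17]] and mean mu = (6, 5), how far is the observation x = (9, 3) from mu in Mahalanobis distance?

Step 1 — centre the observation: (x - mu) = (3, -2).

Step 2 — invert Sigma. det(Sigma) = 5·17 - (5)² = 60.
  Sigma^{-1} = (1/det) · [[d, -b], [-b, a]] = [[0.2833, -0.0833],
 [-0.0833, 0.0833]].

Step 3 — form the quadratic (x - mu)^T · Sigma^{-1} · (x - mu):
  Sigma^{-1} · (x - mu) = (1.0167, -0.4167).
  (x - mu)^T · [Sigma^{-1} · (x - mu)] = (3)·(1.0167) + (-2)·(-0.4167) = 3.8833.

Step 4 — take square root: d = √(3.8833) ≈ 1.9706.

d(x, mu) = √(3.8833) ≈ 1.9706


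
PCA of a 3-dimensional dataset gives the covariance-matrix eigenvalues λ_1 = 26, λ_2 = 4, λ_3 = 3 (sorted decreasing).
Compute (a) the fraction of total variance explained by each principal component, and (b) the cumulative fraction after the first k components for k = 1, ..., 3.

Step 1 — total variance = trace(Sigma) = Σ λ_i = 26 + 4 + 3 = 33.

Step 2 — fraction explained by component i = λ_i / Σ λ:
  PC1: 26/33 = 0.7879
  PC2: 4/33 = 0.1212
  PC3: 3/33 = 0.0909

Step 3 — cumulative fraction after k components = (λ_1 + ... + λ_k) / Σ λ:
  k = 1: 26/33 = 0.7879
  k = 2: (26 + 4)/33 = 30/33 = 0.9091
  k = 3: (26 + 4 + 3)/33 = 33/33 = 1

Summary (fraction, with percent):

explained: PC1 0.7879 (78.79%), PC2 0.1212 (12.12%), PC3 0.0909 (9.09%);  cumulative: 0.7879, 0.9091, 1


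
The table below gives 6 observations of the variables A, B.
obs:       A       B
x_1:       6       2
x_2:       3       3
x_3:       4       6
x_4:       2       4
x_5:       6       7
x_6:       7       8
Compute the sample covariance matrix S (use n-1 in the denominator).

Step 1 — column means:
  mean(A) = (6 + 3 + 4 + 2 + 6 + 7) / 6 = 28/6 = 4.6667
  mean(B) = (2 + 3 + 6 + 4 + 7 + 8) / 6 = 30/6 = 5

Step 2 — sample covariance S[i,j] = (1/(n-1)) · Σ_k (x_{k,i} - mean_i) · (x_{k,j} - mean_j), with n-1 = 5.
  S[A,A] = ((1.3333)·(1.3333) + (-1.6667)·(-1.6667) + (-0.6667)·(-0.6667) + (-2.6667)·(-2.6667) + (1.3333)·(1.3333) + (2.3333)·(2.3333)) / 5 = 19.3333/5 = 3.8667
  S[A,B] = ((1.3333)·(-3) + (-1.6667)·(-2) + (-0.6667)·(1) + (-2.6667)·(-1) + (1.3333)·(2) + (2.3333)·(3)) / 5 = 11/5 = 2.2
  S[B,B] = ((-3)·(-3) + (-2)·(-2) + (1)·(1) + (-1)·(-1) + (2)·(2) + (3)·(3)) / 5 = 28/5 = 5.6

S is symmetric (S[j,i] = S[i,j]). Assembling:

S = [[3.8667, 2.2],
 [2.2, 5.6]]


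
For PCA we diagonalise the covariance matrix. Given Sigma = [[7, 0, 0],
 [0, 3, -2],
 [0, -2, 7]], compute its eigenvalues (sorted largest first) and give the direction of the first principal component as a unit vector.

Step 1 — characteristic polynomial p(λ) = det(λI - Sigma) = λ³ - tr·λ² + c_1·λ - det, where tr = trace, c_1 = sum of the principal 2×2 minors, det = det(Sigma):
  tr = 7 + 3 + 7 = 17,
  c_1 = (7·3 - (0)²) + (7·7 - (0)²) + (3·7 - (-2)²) = 21 + 49 + 17 = 87,
  det = 7·(3·7 - (-2)²) - (0)·((0)·7 - (-2)·(0)) + (0)·((0)·(-2) - 3·(0)) = 7·(17) - (0)·(0) + (0)·(0) = 119.
  So p(λ) = λ³ - 17λ² + 87λ - 119.
Step 2 — look for an integer root (rational root theorem: any rational root is an integer divisor of 119). Testing λ = 7:
  p(7) = 343 - 833 + 609 - 119 = 0  ✓
  Dividing out (λ - 7): p(λ) = (λ - 7)(λ² - 10λ + 17).
Step 3 — remaining eigenvalues from the quadratic λ² - 10λ + 17 = 0:
  Δ = 10² - 4·17 = 100 - 68 = 32,  λ = (10 ± √32)/2 = (10 ± 5.6569)/2 ≈ 7.8284 or 2.1716.
  Sorted: λ_1 = 7.8284,  λ_2 = 7,  λ_3 = 2.1716  (check: sum = 17 = tr ✓).

Step 4 — unit eigenvector for λ_1 ≈ 7.8284: v spans the null space of (Sigma - λ_1 I), whose rows are
  r_1 = (-0.8284, 0, 0),  r_2 = (0, -4.8284, -2),  r_3 = (0, -2, -0.8284).
  v is orthogonal to every row, so take v ∝ r_1 × r_2 = ((0)·(-2) - (0)·(-4.8284), (0)·(0) - (-0.8284)·(-2), (-0.8284)·(-4.8284) - (0)·(0)) ≈ (0, -1.6569, 4).
  Rescale (multiply by -1 so the first nonzero entry is positive): u = (0, 1.6569, -4).
  ||u|| = √((0)² + (1.6569)² + (-4)²) = √(18.7452) ≈ 4.3296,  v_1 = u/||u|| ≈ (0, 0.3827, -0.9239) (||v_1|| = 1).

λ_1 = 7.8284,  λ_2 = 7,  λ_3 = 2.1716;  v_1 ≈ (0, 0.3827, -0.9239)


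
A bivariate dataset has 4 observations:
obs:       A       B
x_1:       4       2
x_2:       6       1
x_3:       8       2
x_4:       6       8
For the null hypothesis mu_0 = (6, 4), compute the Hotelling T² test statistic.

Step 1 — sample mean vector:
  mean(A) = (4 + 6 + 8 + 6) / 4 = 24/4 = 6
  mean(B) = (2 + 1 + 2 + 8) / 4 = 13/4 = 3.25
  x̄ = (6, 3.25),  deviation x̄ - mu_0 = (6, 3.25) - (6, 4) = (0, -0.75).

Step 2 — sample covariance matrix, S[i,j] = (1/(n-1)) · Σ_k (x_{k,i} - mean_i) · (x_{k,j} - mean_j), divisor n-1 = 3:
  S[A,A] = ((-2)·(-2) + (0)·(0) + (2)·(2) + (0)·(0)) / 3 = 8/3 = 2.6667
  S[A,B] = ((-2)·(-1.25) + (0)·(-2.25) + (2)·(-1.25) + (0)·(4.75)) / 3 = 0/3 = 0
  S[B,B] = ((-1.25)·(-1.25) + (-2.25)·(-2.25) + (-1.25)·(-1.25) + (4.75)·(4.75)) / 3 = 30.75/3 = 10.25
  S = [[2.6667, 0],
 [0, 10.25]].

Step 3 — invert S. det(S) = 2.6667·10.25 - (0)² = 27.3333.
  S^{-1} = (1/det) · [[d, -b], [-b, a]] = [[0.375, 0],
 [0, 0.0976]].

Step 4 — quadratic form (x̄ - mu_0)^T · S^{-1} · (x̄ - mu_0):
  S^{-1} · (x̄ - mu_0) = (0, -0.0732),
  (x̄ - mu_0)^T · [...] = (0)·(0) + (-0.75)·(-0.0732) = 0.0549.

Step 5 — scale by n: T² = 4 · 0.0549 = 0.2195.

T² ≈ 0.2195


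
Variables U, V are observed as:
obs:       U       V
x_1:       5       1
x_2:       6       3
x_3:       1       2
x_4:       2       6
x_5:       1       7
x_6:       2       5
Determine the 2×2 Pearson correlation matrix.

Step 1 — column means:
  mean(U) = (5 + 6 + 1 + 2 + 1 + 2) / 6 = 17/6 = 2.8333
  mean(V) = (1 + 3 + 2 + 6 + 7 + 5) / 6 = 24/6 = 4

Step 2 — sample variances and covariances s[i,j] = (1/(n-1)) · Σ_k (x_{k,i} - mean_i) · (x_{k,j} - mean_j), with n-1 = 5:
  s[U,U] = ((2.1667)·(2.1667) + (3.1667)·(3.1667) + (-1.8333)·(-1.8333) + (-0.8333)·(-0.8333) + (-1.8333)·(-1.8333) + (-0.8333)·(-0.8333)) / 5 = 22.8333/5 = 4.5667
  s[U,V] = ((2.1667)·(-3) + (3.1667)·(-1) + (-1.8333)·(-2) + (-0.8333)·(2) + (-1.8333)·(3) + (-0.8333)·(1)) / 5 = -14/5 = -2.8
  s[V,V] = ((-3)·(-3) + (-1)·(-1) + (-2)·(-2) + (2)·(2) + (3)·(3) + (1)·(1)) / 5 = 28/5 = 5.6
  Sample standard deviations s_i = √(s[i,i]):
  s(U) = √(4.5667) = 2.137
  s(V) = √(5.6) = 2.3664

Step 3 — r_{ij} = s_{ij} / (s_i · s_j):
  r[U,U] = 1 (diagonal).
  r[U,V] = -2.8 / (2.137 · 2.3664) = -2.8 / 5.057 = -0.5537
  r[V,V] = 1 (diagonal).

R is symmetric with unit diagonal. Assembling:

R = [[1, -0.5537],
 [-0.5537, 1]]


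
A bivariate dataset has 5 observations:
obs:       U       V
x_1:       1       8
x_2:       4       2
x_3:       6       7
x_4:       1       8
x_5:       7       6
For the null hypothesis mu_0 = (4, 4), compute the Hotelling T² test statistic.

Step 1 — sample mean vector:
  mean(U) = (1 + 4 + 6 + 1 + 7) / 5 = 19/5 = 3.8
  mean(V) = (8 + 2 + 7 + 8 + 6) / 5 = 31/5 = 6.2
  x̄ = (3.8, 6.2),  deviation x̄ - mu_0 = (3.8, 6.2) - (4, 4) = (-0.2, 2.2).

Step 2 — sample covariance matrix, S[i,j] = (1/(n-1)) · Σ_k (x_{k,i} - mean_i) · (x_{k,j} - mean_j), divisor n-1 = 4:
  S[U,U] = ((-2.8)·(-2.8) + (0.2)·(0.2) + (2.2)·(2.2) + (-2.8)·(-2.8) + (3.2)·(3.2)) / 4 = 30.8/4 = 7.7
  S[U,V] = ((-2.8)·(1.8) + (0.2)·(-4.2) + (2.2)·(0.8) + (-2.8)·(1.8) + (3.2)·(-0.2)) / 4 = -9.8/4 = -2.45
  S[V,V] = ((1.8)·(1.8) + (-4.2)·(-4.2) + (0.8)·(0.8) + (1.8)·(1.8) + (-0.2)·(-0.2)) / 4 = 24.8/4 = 6.2
  S = [[7.7, -2.45],
 [-2.45, 6.2]].

Step 3 — invert S. det(S) = 7.7·6.2 - (-2.45)² = 41.7375.
  S^{-1} = (1/det) · [[d, -b], [-b, a]] = [[0.1485, 0.0587],
 [0.0587, 0.1845]].

Step 4 — quadratic form (x̄ - mu_0)^T · S^{-1} · (x̄ - mu_0):
  S^{-1} · (x̄ - mu_0) = (0.0994, 0.3941),
  (x̄ - mu_0)^T · [...] = (-0.2)·(0.0994) + (2.2)·(0.3941) = 0.8472.

Step 5 — scale by n: T² = 5 · 0.8472 = 4.236.

T² ≈ 4.236


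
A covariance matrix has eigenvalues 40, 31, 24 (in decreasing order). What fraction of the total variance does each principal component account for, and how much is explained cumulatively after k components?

Step 1 — total variance = trace(Sigma) = Σ λ_i = 40 + 31 + 24 = 95.

Step 2 — fraction explained by component i = λ_i / Σ λ:
  PC1: 40/95 = 0.4211
  PC2: 31/95 = 0.3263
  PC3: 24/95 = 0.2526

Step 3 — cumulative fraction after k components = (λ_1 + ... + λ_k) / Σ λ:
  k = 1: 40/95 = 0.4211
  k = 2: (40 + 31)/95 = 71/95 = 0.7474
  k = 3: (40 + 31 + 24)/95 = 95/95 = 1

Summary (fraction, with percent):

explained: PC1 0.4211 (42.11%), PC2 0.3263 (32.63%), PC3 0.2526 (25.26%);  cumulative: 0.4211, 0.7474, 1


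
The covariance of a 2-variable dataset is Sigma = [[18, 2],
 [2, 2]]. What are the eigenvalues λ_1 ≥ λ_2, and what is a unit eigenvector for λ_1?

Step 1 — characteristic polynomial of 2×2 Sigma:
  det(Sigma - λI) = λ² - trace · λ + det = 0.
  trace = 18 + 2 = 20, det = 18·2 - (2)² = 32.
Step 2 — discriminant:
  Δ = trace² - 4·det = 400 - 128 = 272.
Step 3 — eigenvalues:
  λ = (trace ± √Δ)/2 = (20 ± 16.4924)/2,
  λ_1 = 18.2462,  λ_2 = 1.7538.

Step 4 — unit eigenvector for λ_1: solve (Sigma - λ_1 I)v = 0. First row:
  (18 - 18.2462)·v_x + (2)·v_y = 0, i.e. (-0.2462)·v_x + (2)·v_y = 0,
  so v ∝ (b, λ_1 - a) = (2, 0.2462) = u.
  ||u|| = √((2)² + (0.2462)²) = √(4.0606) ≈ 2.0151,
  v_1 = u/||u|| ≈ (0.9925, 0.1222) (||v_1|| = 1).

λ_1 = 18.2462,  λ_2 = 1.7538;  v_1 ≈ (0.9925, 0.1222)


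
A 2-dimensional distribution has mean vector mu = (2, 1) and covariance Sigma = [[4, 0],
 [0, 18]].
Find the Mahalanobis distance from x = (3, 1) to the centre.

Step 1 — centre the observation: (x - mu) = (1, 0).

Step 2 — invert Sigma. det(Sigma) = 4·18 - (0)² = 72.
  Sigma^{-1} = (1/det) · [[d, -b], [-b, a]] = [[0.25, 0],
 [0, 0.0556]].

Step 3 — form the quadratic (x - mu)^T · Sigma^{-1} · (x - mu):
  Sigma^{-1} · (x - mu) = (0.25, 0).
  (x - mu)^T · [Sigma^{-1} · (x - mu)] = (1)·(0.25) + (0)·(0) = 0.25.

Step 4 — take square root: d = √(0.25) ≈ 0.5.

d(x, mu) = √(0.25) ≈ 0.5


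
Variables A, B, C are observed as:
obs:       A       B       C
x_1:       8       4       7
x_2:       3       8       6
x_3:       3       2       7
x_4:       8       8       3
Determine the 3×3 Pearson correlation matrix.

Step 1 — column means:
  mean(A) = (8 + 3 + 3 + 8) / 4 = 22/4 = 5.5
  mean(B) = (4 + 8 + 2 + 8) / 4 = 22/4 = 5.5
  mean(C) = (7 + 6 + 7 + 3) / 4 = 23/4 = 5.75

Step 2 — sample variances and covariances s[i,j] = (1/(n-1)) · Σ_k (x_{k,i} - mean_i) · (x_{k,j} - mean_j), with n-1 = 3:
  s[A,A] = ((2.5)·(2.5) + (-2.5)·(-2.5) + (-2.5)·(-2.5) + (2.5)·(2.5)) / 3 = 25/3 = 8.3333
  s[A,B] = ((2.5)·(-1.5) + (-2.5)·(2.5) + (-2.5)·(-3.5) + (2.5)·(2.5)) / 3 = 5/3 = 1.6667
  s[A,C] = ((2.5)·(1.25) + (-2.5)·(0.25) + (-2.5)·(1.25) + (2.5)·(-2.75)) / 3 = -7.5/3 = -2.5
  s[B,B] = ((-1.5)·(-1.5) + (2.5)·(2.5) + (-3.5)·(-3.5) + (2.5)·(2.5)) / 3 = 27/3 = 9
  s[B,C] = ((-1.5)·(1.25) + (2.5)·(0.25) + (-3.5)·(1.25) + (2.5)·(-2.75)) / 3 = -12.5/3 = -4.1667
  s[C,C] = ((1.25)·(1.25) + (0.25)·(0.25) + (1.25)·(1.25) + (-2.75)·(-2.75)) / 3 = 10.75/3 = 3.5833
  Sample standard deviations s_i = √(s[i,i]):
  s(A) = √(8.3333) = 2.8868
  s(B) = √(9) = 3
  s(C) = √(3.5833) = 1.893

Step 3 — r_{ij} = s_{ij} / (s_i · s_j):
  r[A,A] = 1 (diagonal).
  r[A,B] = 1.6667 / (2.8868 · 3) = 1.6667 / 8.6603 = 0.1925
  r[A,C] = -2.5 / (2.8868 · 1.893) = -2.5 / 5.4645 = -0.4575
  r[B,B] = 1 (diagonal).
  r[B,C] = -4.1667 / (3 · 1.893) = -4.1667 / 5.6789 = -0.7337
  r[C,C] = 1 (diagonal).

R is symmetric with unit diagonal. Assembling:

R = [[1, 0.1925, -0.4575],
 [0.1925, 1, -0.7337],
 [-0.4575, -0.7337, 1]]


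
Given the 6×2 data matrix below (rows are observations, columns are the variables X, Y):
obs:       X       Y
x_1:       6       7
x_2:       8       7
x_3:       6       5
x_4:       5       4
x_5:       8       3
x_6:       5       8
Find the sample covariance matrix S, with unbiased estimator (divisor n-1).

Step 1 — column means:
  mean(X) = (6 + 8 + 6 + 5 + 8 + 5) / 6 = 38/6 = 6.3333
  mean(Y) = (7 + 7 + 5 + 4 + 3 + 8) / 6 = 34/6 = 5.6667

Step 2 — sample covariance S[i,j] = (1/(n-1)) · Σ_k (x_{k,i} - mean_i) · (x_{k,j} - mean_j), with n-1 = 5.
  S[X,X] = ((-0.3333)·(-0.3333) + (1.6667)·(1.6667) + (-0.3333)·(-0.3333) + (-1.3333)·(-1.3333) + (1.6667)·(1.6667) + (-1.3333)·(-1.3333)) / 5 = 9.3333/5 = 1.8667
  S[X,Y] = ((-0.3333)·(1.3333) + (1.6667)·(1.3333) + (-0.3333)·(-0.6667) + (-1.3333)·(-1.6667) + (1.6667)·(-2.6667) + (-1.3333)·(2.3333)) / 5 = -3.3333/5 = -0.6667
  S[Y,Y] = ((1.3333)·(1.3333) + (1.3333)·(1.3333) + (-0.6667)·(-0.6667) + (-1.6667)·(-1.6667) + (-2.6667)·(-2.6667) + (2.3333)·(2.3333)) / 5 = 19.3333/5 = 3.8667

S is symmetric (S[j,i] = S[i,j]). Assembling:

S = [[1.8667, -0.6667],
 [-0.6667, 3.8667]]


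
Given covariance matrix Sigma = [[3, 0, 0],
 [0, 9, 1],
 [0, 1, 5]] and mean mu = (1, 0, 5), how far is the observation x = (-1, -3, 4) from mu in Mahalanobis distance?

Step 1 — centre the observation: (x - mu) = (-2, -3, -1).

Step 2 — invert Sigma (cofactor / det for 3×3, or solve directly):
  Sigma^{-1} = [[0.3333, 0, 0],
 [0, 0.1136, -0.0227],
 [0, -0.0227, 0.2045]].

Step 3 — form the quadratic (x - mu)^T · Sigma^{-1} · (x - mu):
  Sigma^{-1} · (x - mu) = (-0.6667, -0.3182, -0.1364).
  (x - mu)^T · [Sigma^{-1} · (x - mu)] = (-2)·(-0.6667) + (-3)·(-0.3182) + (-1)·(-0.1364) = 2.4242.

Step 4 — take square root: d = √(2.4242) ≈ 1.557.

d(x, mu) = √(2.4242) ≈ 1.557


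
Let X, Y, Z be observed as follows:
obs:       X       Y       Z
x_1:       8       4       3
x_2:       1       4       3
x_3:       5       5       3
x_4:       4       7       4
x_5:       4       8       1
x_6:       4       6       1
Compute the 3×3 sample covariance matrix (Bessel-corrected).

Step 1 — column means:
  mean(X) = (8 + 1 + 5 + 4 + 4 + 4) / 6 = 26/6 = 4.3333
  mean(Y) = (4 + 4 + 5 + 7 + 8 + 6) / 6 = 34/6 = 5.6667
  mean(Z) = (3 + 3 + 3 + 4 + 1 + 1) / 6 = 15/6 = 2.5

Step 2 — sample covariance S[i,j] = (1/(n-1)) · Σ_k (x_{k,i} - mean_i) · (x_{k,j} - mean_j), with n-1 = 5.
  S[X,X] = ((3.6667)·(3.6667) + (-3.3333)·(-3.3333) + (0.6667)·(0.6667) + (-0.3333)·(-0.3333) + (-0.3333)·(-0.3333) + (-0.3333)·(-0.3333)) / 5 = 25.3333/5 = 5.0667
  S[X,Y] = ((3.6667)·(-1.6667) + (-3.3333)·(-1.6667) + (0.6667)·(-0.6667) + (-0.3333)·(1.3333) + (-0.3333)·(2.3333) + (-0.3333)·(0.3333)) / 5 = -2.3333/5 = -0.4667
  S[X,Z] = ((3.6667)·(0.5) + (-3.3333)·(0.5) + (0.6667)·(0.5) + (-0.3333)·(1.5) + (-0.3333)·(-1.5) + (-0.3333)·(-1.5)) / 5 = 1/5 = 0.2
  S[Y,Y] = ((-1.6667)·(-1.6667) + (-1.6667)·(-1.6667) + (-0.6667)·(-0.6667) + (1.3333)·(1.3333) + (2.3333)·(2.3333) + (0.3333)·(0.3333)) / 5 = 13.3333/5 = 2.6667
  S[Y,Z] = ((-1.6667)·(0.5) + (-1.6667)·(0.5) + (-0.6667)·(0.5) + (1.3333)·(1.5) + (2.3333)·(-1.5) + (0.3333)·(-1.5)) / 5 = -4/5 = -0.8
  S[Z,Z] = ((0.5)·(0.5) + (0.5)·(0.5) + (0.5)·(0.5) + (1.5)·(1.5) + (-1.5)·(-1.5) + (-1.5)·(-1.5)) / 5 = 7.5/5 = 1.5

S is symmetric (S[j,i] = S[i,j]). Assembling:

S = [[5.0667, -0.4667, 0.2],
 [-0.4667, 2.6667, -0.8],
 [0.2, -0.8, 1.5]]


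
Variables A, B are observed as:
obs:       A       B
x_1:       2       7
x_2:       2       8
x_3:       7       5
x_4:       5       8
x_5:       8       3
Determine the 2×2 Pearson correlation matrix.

Step 1 — column means:
  mean(A) = (2 + 2 + 7 + 5 + 8) / 5 = 24/5 = 4.8
  mean(B) = (7 + 8 + 5 + 8 + 3) / 5 = 31/5 = 6.2

Step 2 — sample variances and covariances s[i,j] = (1/(n-1)) · Σ_k (x_{k,i} - mean_i) · (x_{k,j} - mean_j), with n-1 = 4:
  s[A,A] = ((-2.8)·(-2.8) + (-2.8)·(-2.8) + (2.2)·(2.2) + (0.2)·(0.2) + (3.2)·(3.2)) / 4 = 30.8/4 = 7.7
  s[A,B] = ((-2.8)·(0.8) + (-2.8)·(1.8) + (2.2)·(-1.2) + (0.2)·(1.8) + (3.2)·(-3.2)) / 4 = -19.8/4 = -4.95
  s[B,B] = ((0.8)·(0.8) + (1.8)·(1.8) + (-1.2)·(-1.2) + (1.8)·(1.8) + (-3.2)·(-3.2)) / 4 = 18.8/4 = 4.7
  Sample standard deviations s_i = √(s[i,i]):
  s(A) = √(7.7) = 2.7749
  s(B) = √(4.7) = 2.1679

Step 3 — r_{ij} = s_{ij} / (s_i · s_j):
  r[A,A] = 1 (diagonal).
  r[A,B] = -4.95 / (2.7749 · 2.1679) = -4.95 / 6.0158 = -0.8228
  r[B,B] = 1 (diagonal).

R is symmetric with unit diagonal. Assembling:

R = [[1, -0.8228],
 [-0.8228, 1]]


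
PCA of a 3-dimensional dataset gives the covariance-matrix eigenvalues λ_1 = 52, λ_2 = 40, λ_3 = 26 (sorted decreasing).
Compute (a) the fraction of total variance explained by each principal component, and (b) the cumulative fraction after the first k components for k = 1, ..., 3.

Step 1 — total variance = trace(Sigma) = Σ λ_i = 52 + 40 + 26 = 118.

Step 2 — fraction explained by component i = λ_i / Σ λ:
  PC1: 52/118 = 0.4407
  PC2: 40/118 = 0.339
  PC3: 26/118 = 0.2203

Step 3 — cumulative fraction after k components = (λ_1 + ... + λ_k) / Σ λ:
  k = 1: 52/118 = 0.4407
  k = 2: (52 + 40)/118 = 92/118 = 0.7797
  k = 3: (52 + 40 + 26)/118 = 118/118 = 1

Summary (fraction, with percent):

explained: PC1 0.4407 (44.07%), PC2 0.339 (33.9%), PC3 0.2203 (22.03%);  cumulative: 0.4407, 0.7797, 1


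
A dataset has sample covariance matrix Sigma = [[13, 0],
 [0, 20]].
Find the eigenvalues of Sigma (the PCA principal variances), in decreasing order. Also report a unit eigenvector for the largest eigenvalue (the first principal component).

Step 1 — characteristic polynomial of 2×2 Sigma:
  det(Sigma - λI) = λ² - trace · λ + det = 0.
  trace = 13 + 20 = 33, det = 13·20 - (0)² = 260.
Step 2 — discriminant:
  Δ = trace² - 4·det = 1089 - 1040 = 49.
Step 3 — eigenvalues:
  λ = (trace ± √Δ)/2 = (33 ± 7)/2,
  λ_1 = 20,  λ_2 = 13.

Step 4 — unit eigenvector for λ_1: Sigma is diagonal, so its eigenvectors are the coordinate axes. λ_1 = 20 is the diagonal entry on the second coordinate axis, hence
  v_1 = (0, 1) (||v_1|| = 1).

λ_1 = 20,  λ_2 = 13;  v_1 ≈ (0, 1)


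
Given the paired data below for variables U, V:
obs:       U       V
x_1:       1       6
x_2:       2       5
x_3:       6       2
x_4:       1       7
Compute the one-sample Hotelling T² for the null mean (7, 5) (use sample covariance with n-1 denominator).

Step 1 — sample mean vector:
  mean(U) = (1 + 2 + 6 + 1) / 4 = 10/4 = 2.5
  mean(V) = (6 + 5 + 2 + 7) / 4 = 20/4 = 5
  x̄ = (2.5, 5),  deviation x̄ - mu_0 = (2.5, 5) - (7, 5) = (-4.5, 0).

Step 2 — sample covariance matrix, S[i,j] = (1/(n-1)) · Σ_k (x_{k,i} - mean_i) · (x_{k,j} - mean_j), divisor n-1 = 3:
  S[U,U] = ((-1.5)·(-1.5) + (-0.5)·(-0.5) + (3.5)·(3.5) + (-1.5)·(-1.5)) / 3 = 17/3 = 5.6667
  S[U,V] = ((-1.5)·(1) + (-0.5)·(0) + (3.5)·(-3) + (-1.5)·(2)) / 3 = -15/3 = -5
  S[V,V] = ((1)·(1) + (0)·(0) + (-3)·(-3) + (2)·(2)) / 3 = 14/3 = 4.6667
  S = [[5.6667, -5],
 [-5, 4.6667]].

Step 3 — invert S. det(S) = 5.6667·4.6667 - (-5)² = 1.4444.
  S^{-1} = (1/det) · [[d, -b], [-b, a]] = [[3.2308, 3.4615],
 [3.4615, 3.9231]].

Step 4 — quadratic form (x̄ - mu_0)^T · S^{-1} · (x̄ - mu_0):
  S^{-1} · (x̄ - mu_0) = (-14.5385, -15.5769),
  (x̄ - mu_0)^T · [...] = (-4.5)·(-14.5385) + (0)·(-15.5769) = 65.4231.

Step 5 — scale by n: T² = 4 · 65.4231 = 261.6923.

T² ≈ 261.6923
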